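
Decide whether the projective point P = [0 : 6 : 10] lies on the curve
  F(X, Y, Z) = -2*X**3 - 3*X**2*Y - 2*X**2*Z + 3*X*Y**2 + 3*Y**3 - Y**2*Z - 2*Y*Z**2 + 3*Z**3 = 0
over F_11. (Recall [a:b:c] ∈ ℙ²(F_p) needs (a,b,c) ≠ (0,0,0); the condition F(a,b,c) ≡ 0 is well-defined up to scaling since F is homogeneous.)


F(0,6,10) ≡ 9 (mod 11); P is NOT on the curve.

Evaluate F(0, 6, 10) term-by-term (mod 11).
  -2*X**3 ↦ -2·0·1·1 = 0
  -3*X**2*Y ↦ -3·0·6·1 = 0
  -2*X**2*Z ↦ -2·0·1·10 = 0
  3*X*Y**2 ↦ 3·0·36·1 = 0
  3*Y**3 ↦ 3·1·216·1 = 648
  -Y**2*Z ↦ -1·1·36·10 = -360
  -2*Y*Z**2 ↦ -2·1·6·100 = -1200
  3*Z**3 ↦ 3·1·1·1000 = 3000
Sum: F(0, 6, 10) = (0) + (0) + (0) + (0) + (648) + (-360) + (-1200) + (3000) = 2088.
Reducing mod 11: 2088 ≡ 9 (mod 11).
Since F(a, b, c) ≡ 9 ≠ 0 (mod 11), P does NOT lie on the curve.


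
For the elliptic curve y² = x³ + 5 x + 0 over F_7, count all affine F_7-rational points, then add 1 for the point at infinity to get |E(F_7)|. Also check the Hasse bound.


Affine points = {(0, 0), (2, 2), (2, 5), (3, 0), (4, 0), (6, 1), (6, 6)}; affine count = 7; |E(F_7)| = 8.

Discriminant check: Δ ∝ 4a³ + 27b² = 4·5³ + 27·0² = 4·125 + 27·0 ≡ 3 (mod 7). Nonzero ⇒ E is nonsingular.
For each x ∈ F_7, compute rhs = x³ + 5·x + 0 mod 7, then count y ∈ F_7 with y² ≡ rhs.
  x = 0: rhs = 0, matching y values: 0 (1 points).
  x = 1: rhs = 6, matching y values: none (0 points).
  x = 2: rhs = 4, matching y values: 2, 5 (2 points).
  x = 3: rhs = 0, matching y values: 0 (1 points).
  x = 4: rhs = 0, matching y values: 0 (1 points).
  x = 5: rhs = 3, matching y values: none (0 points).
  x = 6: rhs = 1, matching y values: 1, 6 (2 points).
Total affine count: 7.
Full point count |E(F_7)| = 7 + 1 = 8.
Hasse bound: |8 − (7+1)| = |0| = 0 ≤ 2√7 ≈ 5.2915 ✓.


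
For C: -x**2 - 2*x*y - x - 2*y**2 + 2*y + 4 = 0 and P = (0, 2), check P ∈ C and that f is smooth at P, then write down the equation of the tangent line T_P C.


Tangent line at P: -5*x - 6*y + 12 = 0.

Step 1: f(0, 2) = 0, so P lies on C.
Step 2: partial derivatives
  f_x(x, y) = -2*x - 2*y - 1, f_y(x, y) = -2*x - 4*y + 2.
  f_x(P) = -5, f_y(P) = -6 (gradient nonzero, so P is smooth).
Step 3: tangent line at P: -5·(x − 0) + -6·(y − 2) = 0.
Expanding: -5*x - 6*y + 12 = 0.


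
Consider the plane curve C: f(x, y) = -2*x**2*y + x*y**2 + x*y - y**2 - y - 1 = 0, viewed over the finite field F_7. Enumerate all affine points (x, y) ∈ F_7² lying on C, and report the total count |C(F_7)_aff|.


Affine F_7-points: {(0, 2), (0, 4), (1, 3), (2, 1), (2, 6), (5, 2), (5, 6), (6, 1), (6, 4)}; count = 9.

For each of the 49 pairs (x, y) ∈ F_7², evaluate f(x, y) mod 7. Record the zeros.
  x = 0: [0↦6, 1↦4, 2↦0, 3↦1, 4↦0, 5↦4, 6↦6]  zeros at y ∈ {2, 4}
  x = 1: [0↦6, 1↦4, 2↦2, 3↦0, 4↦5, 5↦3, 6↦1]  zeros at y ∈ {3}
  x = 2: [0↦6, 1↦0, 2↦3, 3↦1, 4↦1, 5↦3, 6↦0]  zeros at y ∈ {1, 6}
  x = 3: [0↦6, 1↦6, 2↦3, 3↦4, 4↦2, 5↦4, 6↦3]  zeros at y ∈ ∅
  x = 4: [0↦6, 1↦1, 2↦2, 3↦2, 4↦1, 5↦6, 6↦3]  zeros at y ∈ ∅
  x = 5: [0↦6, 1↦6, 2↦0, 3↦2, 4↦5, 5↦2, 6↦0]  zeros at y ∈ {2, 6}
  x = 6: [0↦6, 1↦0, 2↦4, 3↦4, 4↦0, 5↦6, 6↦1]  zeros at y ∈ {1, 4}
Collecting zeros: affine points = {(0, 2), (0, 4), (1, 3), (2, 1), (2, 6), (5, 2), (5, 6), (6, 1), (6, 4)}.
Total count |C(F_7)_aff| = 9.


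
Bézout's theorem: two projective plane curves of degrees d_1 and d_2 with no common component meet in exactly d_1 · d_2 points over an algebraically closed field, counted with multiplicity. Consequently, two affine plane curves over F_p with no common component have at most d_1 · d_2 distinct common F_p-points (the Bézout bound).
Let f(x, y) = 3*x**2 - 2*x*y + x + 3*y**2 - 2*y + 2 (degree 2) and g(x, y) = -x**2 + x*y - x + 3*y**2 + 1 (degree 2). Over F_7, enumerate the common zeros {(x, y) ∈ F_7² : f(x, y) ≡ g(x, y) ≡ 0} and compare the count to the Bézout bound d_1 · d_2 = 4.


Common zeros: {(0, 4), (3, 2), (5, 2)}; count = 3; Bézout bound = 4.

deg(f) = 2, deg(g) = 2, so Bézout bound = 4.
Scan x ∈ F_7. For each x, list the y ∈ F_7 with f(x, y) ≡ 0 and those with g(x, y) ≡ 0 (mod 7); the common zeros in that column are the intersection.
  x = 0: f ≡ 0 at y ∈ {4, 6}; g ≡ 0 at y ∈ {3, 4}; common: {4}.
  x = 1: f ≡ 0 at y ∈ {3}; g ≡ 0 at y ∈ ∅; common: ∅.
  x = 2: f ≡ 0 at y ∈ ∅; g ≡ 0 at y ∈ {1, 3}; common: ∅.
  x = 3: f ≡ 0 at y ∈ {2, 3}; g ≡ 0 at y ∈ {2, 4}; common: {2}.
  x = 4: f ≡ 0 at y ∈ ∅; g ≡ 0 at y ∈ ∅; common: ∅.
  x = 5: f ≡ 0 at y ∈ {2}; g ≡ 0 at y ∈ {1, 2}; common: {2}.
  x = 6: f ≡ 0 at y ∈ {1, 6}; g ≡ 0 at y ∈ ∅; common: ∅.
Collecting: common zeros = {(0, 4), (3, 2), (5, 2)}, so the count is 3.
Comparison with the Bézout bound: 3 ≤ 4 = deg(f)·deg(g), as expected for curves with no common component (the affine F_7-count falls short of the bound because intersections may lie at infinity, over extension fields, or carry multiplicity).


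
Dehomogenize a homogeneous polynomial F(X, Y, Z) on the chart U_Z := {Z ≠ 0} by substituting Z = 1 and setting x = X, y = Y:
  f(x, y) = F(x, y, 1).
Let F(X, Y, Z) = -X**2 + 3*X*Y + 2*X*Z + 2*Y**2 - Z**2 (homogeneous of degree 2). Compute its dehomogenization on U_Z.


f(x, y) = -x**2 + 3*x*y + 2*x + 2*y**2 - 1

On U_Z we set Z = 1. Each monomial c·X^i·Y^j·Z^k in F becomes c·x^i·y^j·1^k = c·x^i·y^j.
Substituting Z = 1: F(X, Y, 1) = -x**2 + 3*x*y + 2*x + 2*y**2 - 1.
Note: deg(f) ≤ deg(F) = 2; strict inequality happens when F is divisible by Z (lost terms).


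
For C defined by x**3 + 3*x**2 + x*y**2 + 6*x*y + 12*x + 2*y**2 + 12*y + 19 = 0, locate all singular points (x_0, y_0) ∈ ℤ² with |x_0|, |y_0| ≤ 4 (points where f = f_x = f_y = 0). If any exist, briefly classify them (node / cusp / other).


Singular points: {(-1, -3)}; classification: cusp.

Compute partial derivatives:
  f_x = 3*x**2 + 6*x + y**2 + 6*y + 12.
  f_y = 2*x*y + 6*x + 4*y + 12.
Scan x_0 ∈ {−4, ..., 4}. For each x_0, f_y(x_0, y) is a polynomial in y; find its integer roots y ∈ {−4, ..., 4}, then test f_x and f at those candidates.
  x = -4: f_y(-4, y) = -4*y - 12; vanishes at y ∈ {-3}. (-4, -3): f_x = 27 ≠ 0.
  x = -3: f_y(-3, y) = -2*y - 6; vanishes at y ∈ {-3}. (-3, -3): f_x = 12 ≠ 0.
  x = -2: f_y(-2, y) = 0; vanishes at y ∈ {-4, -3, -2, -1, 0, 1, 2, 3, 4}. (-2, -4): f_x = 4 ≠ 0; (-2, -3): f_x = 3 ≠ 0; (-2, -2): f_x = 4 ≠ 0; (-2, -1): f_x = 7 ≠ 0; (-2, 0): f_x = 12 ≠ 0; (-2, 1): f_x = 19 ≠ 0; (-2, 2): f_x = 28 ≠ 0; (-2, 3): f_x = 39 ≠ 0; (-2, 4): f_x = 52 ≠ 0.
  x = -1: f_y(-1, y) = 2*y + 6; vanishes at y ∈ {-3}. (-1, -3): f_x = 0, f = 0 — SINGULAR.
  x = 0: f_y(0, y) = 4*y + 12; vanishes at y ∈ {-3}. (0, -3): f_x = 3 ≠ 0.
  x = 1: f_y(1, y) = 6*y + 18; vanishes at y ∈ {-3}. (1, -3): f_x = 12 ≠ 0.
  x = 2: f_y(2, y) = 8*y + 24; vanishes at y ∈ {-3}. (2, -3): f_x = 27 ≠ 0.
  x = 3: f_y(3, y) = 10*y + 30; vanishes at y ∈ {-3}. (3, -3): f_x = 48 ≠ 0.
  x = 4: f_y(4, y) = 12*y + 36; vanishes at y ∈ {-3}. (4, -3): f_x = 75 ≠ 0.
Only singular point on the grid: (-1, -3).
Classify: substitute x = -1 + u, y = -3 + v and expand: f = u**3 + u*v**2 + v**2.
No constant or linear terms (consistent with a singular point). Quadratic part: v**2. Cubic part: u**3 + u*v**2.
The quadratic part v**2 is a perfect square, so there is a single (double) tangent line v = 0, i.e. y = -3. Restricting the cubic part to that line (v = 0) leaves u**3 ≠ 0, so f is not divisible by v and the branch is v² ≈ -u**3 to lowest order — this is a cusp.
Classification: cusp.


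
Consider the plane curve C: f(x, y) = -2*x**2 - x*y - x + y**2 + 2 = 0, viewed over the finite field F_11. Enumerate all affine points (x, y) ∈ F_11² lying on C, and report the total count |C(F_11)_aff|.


Affine F_11-points: {(0, 3), (0, 8), (1, 4), (1, 8), (2, 4), (2, 9), (4, 6), (4, 9), (9, 3), (9, 6)}; count = 10.

For each of the 121 pairs (x, y) ∈ F_11², evaluate f(x, y) mod 11. Record the zeros.
  x = 0: [0↦2, 1↦3, 2↦6, 3↦0, 4↦7, 5↦5, 6↦5, 7↦7, 8↦0, 9↦6, 10↦3]  zeros at y ∈ {3, 8}
  x = 1: [0↦10, 1↦10, 2↦1, 3↦5, 4↦0, 5↦8, 6↦7, 7↦8, 8↦0, 9↦5, 10↦1]  zeros at y ∈ {4, 8}
  x = 2: [0↦3, 1↦2, 2↦3, 3↦6, 4↦0, 5↦7, 6↦5, 7↦5, 8↦7, 9↦0, 10↦6]  zeros at y ∈ {4, 9}
  x = 3: [0↦3, 1↦1, 2↦1, 3↦3, 4↦7, 5↦2, 6↦10, 7↦9, 8↦10, 9↦2, 10↦7]  zeros at y ∈ ∅
  x = 4: [0↦10, 1↦7, 2↦6, 3↦7, 4↦10, 5↦4, 6↦0, 7↦9, 8↦9, 9↦0, 10↦4]  zeros at y ∈ {6, 9}
  x = 5: [0↦2, 1↦9, 2↦7, 3↦7, 4↦9, 5↦2, 6↦8, 7↦5, 8↦4, 9↦5, 10↦8]  zeros at y ∈ ∅
  x = 6: [0↦1, 1↦7, 2↦4, 3↦3, 4↦4, 5↦7, 6↦1, 7↦8, 8↦6, 9↦6, 10↦8]  zeros at y ∈ ∅
  x = 7: [0↦7, 1↦1, 2↦8, 3↦6, 4↦6, 5↦8, 6↦1, 7↦7, 8↦4, 9↦3, 10↦4]  zeros at y ∈ ∅
  x = 8: [0↦9, 1↦2, 2↦8, 3↦5, 4↦4, 5↦5, 6↦8, 7↦2, 8↦9, 9↦7, 10↦7]  zeros at y ∈ ∅
  x = 9: [0↦7, 1↦10, 2↦4, 3↦0, 4↦9, 5↦9, 6↦0, 7↦4, 8↦10, 9↦7, 10↦6]  zeros at y ∈ {3, 6}
  x = 10: [0↦1, 1↦3, 2↦7, 3↦2, 4↦10, 5↦9, 6↦10, 7↦2, 8↦7, 9↦3, 10↦1]  zeros at y ∈ ∅
Collecting zeros: affine points = {(0, 3), (0, 8), (1, 4), (1, 8), (2, 4), (2, 9), (4, 6), (4, 9), (9, 3), (9, 6)}.
Total count |C(F_11)_aff| = 10.


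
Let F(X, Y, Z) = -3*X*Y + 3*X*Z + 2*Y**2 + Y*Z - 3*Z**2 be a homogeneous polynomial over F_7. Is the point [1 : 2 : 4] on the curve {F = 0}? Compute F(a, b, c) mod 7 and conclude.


F(1,2,4) ≡ 2 (mod 7); P is NOT on the curve.

Evaluate F(1, 2, 4) term-by-term (mod 7).
  -3*X*Y ↦ -3·1·2·1 = -6
  3*X*Z ↦ 3·1·1·4 = 12
  2*Y**2 ↦ 2·1·4·1 = 8
  Y*Z ↦ 1·1·2·4 = 8
  -3*Z**2 ↦ -3·1·1·16 = -48
Sum: F(1, 2, 4) = (-6) + (12) + (8) + (8) + (-48) = -26.
Reducing mod 7: -26 ≡ 2 (mod 7).
Since F(a, b, c) ≡ 2 ≠ 0 (mod 7), P does NOT lie on the curve.


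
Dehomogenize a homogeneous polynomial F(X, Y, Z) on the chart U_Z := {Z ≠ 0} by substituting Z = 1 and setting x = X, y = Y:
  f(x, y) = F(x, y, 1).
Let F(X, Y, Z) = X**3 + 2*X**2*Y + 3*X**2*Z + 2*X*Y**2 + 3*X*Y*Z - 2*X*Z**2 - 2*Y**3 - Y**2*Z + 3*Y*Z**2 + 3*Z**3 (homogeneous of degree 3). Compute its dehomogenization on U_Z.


f(x, y) = x**3 + 2*x**2*y + 3*x**2 + 2*x*y**2 + 3*x*y - 2*x - 2*y**3 - y**2 + 3*y + 3

On U_Z we set Z = 1. Each monomial c·X^i·Y^j·Z^k in F becomes c·x^i·y^j·1^k = c·x^i·y^j.
Substituting Z = 1: F(X, Y, 1) = x**3 + 2*x**2*y + 3*x**2 + 2*x*y**2 + 3*x*y - 2*x - 2*y**3 - y**2 + 3*y + 3.
Note: deg(f) ≤ deg(F) = 3; strict inequality happens when F is divisible by Z (lost terms).


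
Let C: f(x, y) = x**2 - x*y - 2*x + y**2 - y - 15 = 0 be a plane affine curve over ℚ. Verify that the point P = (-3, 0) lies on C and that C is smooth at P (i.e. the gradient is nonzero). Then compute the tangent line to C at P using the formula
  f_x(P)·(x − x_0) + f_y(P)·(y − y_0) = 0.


Tangent line at P: -8*x + 2*y - 24 = 0.

Step 1: f(-3, 0) = 0, so P lies on C.
Step 2: partial derivatives
  f_x(x, y) = 2*x - y - 2, f_y(x, y) = -x + 2*y - 1.
  f_x(P) = -8, f_y(P) = 2 (gradient nonzero, so P is smooth).
Step 3: tangent line at P: -8·(x − -3) + 2·(y − 0) = 0.
Expanding: -8*x + 2*y - 24 = 0.


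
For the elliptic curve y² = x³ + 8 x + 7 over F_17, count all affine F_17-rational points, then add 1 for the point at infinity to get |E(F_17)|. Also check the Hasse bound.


Affine points = {(1, 4), (1, 13), (4, 1), (4, 16), (5, 6), (5, 11), (6, 4), (6, 13), (7, 7), (7, 10), (9, 3), (9, 14), (10, 4), (10, 13), (11, 7), (11, 10), (13, 8), (13, 9), (15, 0), (16, 7), (16, 10)}; affine count = 21; |E(F_17)| = 22.

Discriminant check: Δ ∝ 4a³ + 27b² = 4·8³ + 27·7² = 4·512 + 27·49 ≡ 5 (mod 17). Nonzero ⇒ E is nonsingular.
For each x ∈ F_17, compute rhs = x³ + 8·x + 7 mod 17, then count y ∈ F_17 with y² ≡ rhs.
  x = 0: rhs = 7, matching y values: none (0 points).
  x = 1: rhs = 16, matching y values: 4, 13 (2 points).
  x = 2: rhs = 14, matching y values: none (0 points).
  x = 3: rhs = 7, matching y values: none (0 points).
  x = 4: rhs = 1, matching y values: 1, 16 (2 points).
  x = 5: rhs = 2, matching y values: 6, 11 (2 points).
  x = 6: rhs = 16, matching y values: 4, 13 (2 points).
  x = 7: rhs = 15, matching y values: 7, 10 (2 points).
  x = 8: rhs = 5, matching y values: none (0 points).
  x = 9: rhs = 9, matching y values: 3, 14 (2 points).
  x = 10: rhs = 16, matching y values: 4, 13 (2 points).
  x = 11: rhs = 15, matching y values: 7, 10 (2 points).
  x = 12: rhs = 12, matching y values: none (0 points).
  x = 13: rhs = 13, matching y values: 8, 9 (2 points).
  x = 14: rhs = 7, matching y values: none (0 points).
  x = 15: rhs = 0, matching y values: 0 (1 points).
  x = 16: rhs = 15, matching y values: 7, 10 (2 points).
Total affine count: 21.
Full point count |E(F_17)| = 21 + 1 = 22.
Hasse bound: |22 − (17+1)| = |4| = 4 ≤ 2√17 ≈ 8.2462 ✓.


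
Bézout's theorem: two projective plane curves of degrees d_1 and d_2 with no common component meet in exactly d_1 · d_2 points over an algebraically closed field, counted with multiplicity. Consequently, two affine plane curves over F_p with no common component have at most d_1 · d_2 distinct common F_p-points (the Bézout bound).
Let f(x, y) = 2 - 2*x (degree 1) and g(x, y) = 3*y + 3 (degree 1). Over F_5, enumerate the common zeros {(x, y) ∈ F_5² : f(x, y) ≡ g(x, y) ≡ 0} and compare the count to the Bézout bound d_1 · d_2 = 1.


Common zeros: {(1, 4)}; count = 1; Bézout bound = 1.

deg(f) = 1, deg(g) = 1, so Bézout bound = 1.
Scan x ∈ F_5. For each x, list the y ∈ F_5 with f(x, y) ≡ 0 and those with g(x, y) ≡ 0 (mod 5); the common zeros in that column are the intersection.
  x = 0: f ≡ 0 at y ∈ ∅; g ≡ 0 at y ∈ {4}; common: ∅.
  x = 1: f ≡ 0 at y ∈ {0, 1, 2, 3, 4}; g ≡ 0 at y ∈ {4}; common: {4}.
  x = 2: f ≡ 0 at y ∈ ∅; g ≡ 0 at y ∈ {4}; common: ∅.
  x = 3: f ≡ 0 at y ∈ ∅; g ≡ 0 at y ∈ {4}; common: ∅.
  x = 4: f ≡ 0 at y ∈ ∅; g ≡ 0 at y ∈ {4}; common: ∅.
Collecting: common zeros = {(1, 4)}, so the count is 1.
Comparison with the Bézout bound: 1 ≤ 1 = deg(f)·deg(g), as expected for curves with no common component (the bound is attained).


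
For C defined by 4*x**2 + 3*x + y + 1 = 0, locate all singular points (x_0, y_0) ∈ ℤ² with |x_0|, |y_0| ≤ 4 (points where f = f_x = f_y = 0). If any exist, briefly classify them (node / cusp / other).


No singular points in the scanned grid; C is smooth there.

Compute partial derivatives:
  f_x = 8*x + 3.
  f_y = 1.
f_y = 1 is a nonzero constant, so f_y never vanishes: no point (x, y) can satisfy f = f_x = f_y = 0. In particular no (x, y) ∈ {−4, ..., 4}² is singular; the curve is smooth.


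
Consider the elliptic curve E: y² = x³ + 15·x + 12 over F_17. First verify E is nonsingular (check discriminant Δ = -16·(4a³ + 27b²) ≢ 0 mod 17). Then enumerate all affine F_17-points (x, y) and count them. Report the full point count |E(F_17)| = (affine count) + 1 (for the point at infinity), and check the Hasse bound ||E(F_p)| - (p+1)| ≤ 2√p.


Affine points = {(2, 4), (2, 13), (3, 4), (3, 13), (4, 0), (5, 5), (5, 12), (7, 1), (7, 16), (8, 7), (8, 10), (9, 3), (9, 14), (12, 4), (12, 13), (14, 5), (14, 12), (15, 5), (15, 12), (16, 8), (16, 9)}; affine count = 21; |E(F_17)| = 22.

Discriminant check: Δ ∝ 4a³ + 27b² = 4·15³ + 27·12² = 4·3375 + 27·144 ≡ 14 (mod 17). Nonzero ⇒ E is nonsingular.
For each x ∈ F_17, compute rhs = x³ + 15·x + 12 mod 17, then count y ∈ F_17 with y² ≡ rhs.
  x = 0: rhs = 12, matching y values: none (0 points).
  x = 1: rhs = 11, matching y values: none (0 points).
  x = 2: rhs = 16, matching y values: 4, 13 (2 points).
  x = 3: rhs = 16, matching y values: 4, 13 (2 points).
  x = 4: rhs = 0, matching y values: 0 (1 points).
  x = 5: rhs = 8, matching y values: 5, 12 (2 points).
  x = 6: rhs = 12, matching y values: none (0 points).
  x = 7: rhs = 1, matching y values: 1, 16 (2 points).
  x = 8: rhs = 15, matching y values: 7, 10 (2 points).
  x = 9: rhs = 9, matching y values: 3, 14 (2 points).
  x = 10: rhs = 6, matching y values: none (0 points).
  x = 11: rhs = 12, matching y values: none (0 points).
  x = 12: rhs = 16, matching y values: 4, 13 (2 points).
  x = 13: rhs = 7, matching y values: none (0 points).
  x = 14: rhs = 8, matching y values: 5, 12 (2 points).
  x = 15: rhs = 8, matching y values: 5, 12 (2 points).
  x = 16: rhs = 13, matching y values: 8, 9 (2 points).
Total affine count: 21.
Full point count |E(F_17)| = 21 + 1 = 22.
Hasse bound: |22 − (17+1)| = |4| = 4 ≤ 2√17 ≈ 8.2462 ✓.


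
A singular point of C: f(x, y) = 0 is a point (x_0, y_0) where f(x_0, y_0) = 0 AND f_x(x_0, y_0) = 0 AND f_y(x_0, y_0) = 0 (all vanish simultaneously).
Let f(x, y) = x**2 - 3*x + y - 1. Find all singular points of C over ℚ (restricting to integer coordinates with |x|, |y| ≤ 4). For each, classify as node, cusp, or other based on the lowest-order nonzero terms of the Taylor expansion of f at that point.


No singular points in the scanned grid; C is smooth there.

Compute partial derivatives:
  f_x = 2*x - 3.
  f_y = 1.
f_y = 1 is a nonzero constant, so f_y never vanishes: no point (x, y) can satisfy f = f_x = f_y = 0. In particular no (x, y) ∈ {−4, ..., 4}² is singular; the curve is smooth.


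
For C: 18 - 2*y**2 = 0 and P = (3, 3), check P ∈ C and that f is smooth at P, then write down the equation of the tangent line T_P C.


Tangent line at P: 36 - 12*y = 0.

Step 1: f(3, 3) = 0, so P lies on C.
Step 2: partial derivatives
  f_x(x, y) = 0, f_y(x, y) = -4*y.
  f_x(P) = 0, f_y(P) = -12 (gradient nonzero, so P is smooth).
Step 3: tangent line at P: 0·(x − 3) + -12·(y − 3) = 0.
Expanding: 36 - 12*y = 0.


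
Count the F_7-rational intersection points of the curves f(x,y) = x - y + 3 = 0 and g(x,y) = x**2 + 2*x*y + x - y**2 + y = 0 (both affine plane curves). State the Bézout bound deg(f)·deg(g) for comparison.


Common zeros: ∅; count = 0; Bézout bound = 2.

deg(f) = 1, deg(g) = 2, so Bézout bound = 2.
Scan x ∈ F_7. For each x, list the y ∈ F_7 with f(x, y) ≡ 0 and those with g(x, y) ≡ 0 (mod 7); the common zeros in that column are the intersection.
  x = 0: f ≡ 0 at y ∈ {3}; g ≡ 0 at y ∈ {0, 1}; common: ∅.
  x = 1: f ≡ 0 at y ∈ {4}; g ≡ 0 at y ∈ ∅; common: ∅.
  x = 2: f ≡ 0 at y ∈ {5}; g ≡ 0 at y ∈ {6}; common: ∅.
  x = 3: f ≡ 0 at y ∈ {6}; g ≡ 0 at y ∈ ∅; common: ∅.
  x = 4: f ≡ 0 at y ∈ {0}; g ≡ 0 at y ∈ {1}; common: ∅.
  x = 5: f ≡ 0 at y ∈ {1}; g ≡ 0 at y ∈ ∅; common: ∅.
  x = 6: f ≡ 0 at y ∈ {2}; g ≡ 0 at y ∈ {0, 6}; common: ∅.
Collecting: common zeros = ∅, so the count is 0.
Comparison with the Bézout bound: 0 ≤ 2 = deg(f)·deg(g), as expected for curves with no common component (the affine F_7-count falls short of the bound because intersections may lie at infinity, over extension fields, or carry multiplicity).


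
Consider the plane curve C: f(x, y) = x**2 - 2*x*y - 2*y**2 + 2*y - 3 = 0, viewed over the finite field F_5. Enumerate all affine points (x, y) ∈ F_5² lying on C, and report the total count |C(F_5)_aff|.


Affine F_5-points: {(0, 3), (1, 2), (1, 3), (3, 1), (3, 2), (4, 1)}; count = 6.

For each of the 25 pairs (x, y) ∈ F_5², evaluate f(x, y) mod 5. Record the zeros.
  x = 0: [0↦2, 1↦2, 2↦3, 3↦0, 4↦3]  zeros at y ∈ {3}
  x = 1: [0↦3, 1↦1, 2↦0, 3↦0, 4↦1]  zeros at y ∈ {2, 3}
  x = 2: [0↦1, 1↦2, 2↦4, 3↦2, 4↦1]  zeros at y ∈ ∅
  x = 3: [0↦1, 1↦0, 2↦0, 3↦1, 4↦3]  zeros at y ∈ {1, 2}
  x = 4: [0↦3, 1↦0, 2↦3, 3↦2, 4↦2]  zeros at y ∈ {1}
Collecting zeros: affine points = {(0, 3), (1, 2), (1, 3), (3, 1), (3, 2), (4, 1)}.
Total count |C(F_5)_aff| = 6.


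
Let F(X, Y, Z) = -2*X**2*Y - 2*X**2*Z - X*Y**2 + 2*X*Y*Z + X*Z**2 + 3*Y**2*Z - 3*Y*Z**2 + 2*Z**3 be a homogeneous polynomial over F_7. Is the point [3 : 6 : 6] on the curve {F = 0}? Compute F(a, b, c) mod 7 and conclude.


F(3,6,6) ≡ 5 (mod 7); P is NOT on the curve.

Evaluate F(3, 6, 6) term-by-term (mod 7).
  -2*X**2*Y ↦ -2·9·6·1 = -108
  -2*X**2*Z ↦ -2·9·1·6 = -108
  -X*Y**2 ↦ -1·3·36·1 = -108
  2*X*Y*Z ↦ 2·3·6·6 = 216
  X*Z**2 ↦ 1·3·1·36 = 108
  3*Y**2*Z ↦ 3·1·36·6 = 648
  -3*Y*Z**2 ↦ -3·1·6·36 = -648
  2*Z**3 ↦ 2·1·1·216 = 432
Sum: F(3, 6, 6) = (-108) + (-108) + (-108) + (216) + (108) + (648) + (-648) + (432) = 432.
Reducing mod 7: 432 ≡ 5 (mod 7).
Since F(a, b, c) ≡ 5 ≠ 0 (mod 7), P does NOT lie on the curve.


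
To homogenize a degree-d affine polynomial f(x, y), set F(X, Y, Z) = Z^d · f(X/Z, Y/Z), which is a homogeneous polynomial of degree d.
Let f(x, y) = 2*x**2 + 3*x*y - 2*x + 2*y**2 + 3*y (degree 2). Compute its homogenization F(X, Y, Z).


F(X, Y, Z) = 2*X**2 + 3*X*Y - 2*X*Z + 2*Y**2 + 3*Y*Z

deg(f) = 2.
Substitute x = X/Z, y = Y/Z into f, then multiply by Z^2.
  monomial 2·x^2·y^0 ↦ 2·X^2·Y^0·Z^0.
  monomial 3·x^1·y^1 ↦ 3·X^1·Y^1·Z^0.
  monomial -2·x^1·y^0 ↦ -2·X^1·Y^0·Z^1.
  monomial 2·x^0·y^2 ↦ 2·X^0·Y^2·Z^0.
  monomial 3·x^0·y^1 ↦ 3·X^0·Y^1·Z^1.
Collecting: F(X, Y, Z) = 2*X**2 + 3*X*Y - 2*X*Z + 2*Y**2 + 3*Y*Z.


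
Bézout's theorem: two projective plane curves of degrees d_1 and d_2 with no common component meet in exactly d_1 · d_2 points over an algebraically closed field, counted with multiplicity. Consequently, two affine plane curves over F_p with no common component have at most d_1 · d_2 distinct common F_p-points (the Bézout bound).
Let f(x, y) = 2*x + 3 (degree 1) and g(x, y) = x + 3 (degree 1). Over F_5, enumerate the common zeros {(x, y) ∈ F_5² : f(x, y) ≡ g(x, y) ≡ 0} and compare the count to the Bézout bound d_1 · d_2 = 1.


Common zeros: ∅; count = 0; Bézout bound = 1.

deg(f) = 1, deg(g) = 1, so Bézout bound = 1.
Scan x ∈ F_5. For each x, list the y ∈ F_5 with f(x, y) ≡ 0 and those with g(x, y) ≡ 0 (mod 5); the common zeros in that column are the intersection.
  x = 0: f ≡ 0 at y ∈ ∅; g ≡ 0 at y ∈ ∅; common: ∅.
  x = 1: f ≡ 0 at y ∈ {0, 1, 2, 3, 4}; g ≡ 0 at y ∈ ∅; common: ∅.
  x = 2: f ≡ 0 at y ∈ ∅; g ≡ 0 at y ∈ {0, 1, 2, 3, 4}; common: ∅.
  x = 3: f ≡ 0 at y ∈ ∅; g ≡ 0 at y ∈ ∅; common: ∅.
  x = 4: f ≡ 0 at y ∈ ∅; g ≡ 0 at y ∈ ∅; common: ∅.
Collecting: common zeros = ∅, so the count is 0.
Comparison with the Bézout bound: 0 ≤ 1 = deg(f)·deg(g), as expected for curves with no common component (the affine F_5-count falls short of the bound because intersections may lie at infinity, over extension fields, or carry multiplicity).


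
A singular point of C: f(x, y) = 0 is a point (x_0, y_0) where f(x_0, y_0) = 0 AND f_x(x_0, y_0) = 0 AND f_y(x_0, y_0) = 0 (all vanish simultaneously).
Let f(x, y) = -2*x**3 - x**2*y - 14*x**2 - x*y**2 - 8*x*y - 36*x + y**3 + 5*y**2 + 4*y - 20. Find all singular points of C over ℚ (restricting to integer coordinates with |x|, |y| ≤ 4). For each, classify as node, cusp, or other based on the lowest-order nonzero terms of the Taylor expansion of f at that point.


Singular points: {(-2, -2)}; classification: cusp.

Compute partial derivatives:
  f_x = -6*x**2 - 2*x*y - 28*x - y**2 - 8*y - 36.
  f_y = -x**2 - 2*x*y - 8*x + 3*y**2 + 10*y + 4.
Scan x_0 ∈ {−4, ..., 4}. For each x_0, f_y(x_0, y) is a polynomial in y; find its integer roots y ∈ {−4, ..., 4}, then test f_x and f at those candidates.
  x = -4: f_y(-4, y) = 3*y**2 + 18*y + 20; no integer root y with |y| ≤ 4.
  x = -3: f_y(-3, y) = 3*y**2 + 16*y + 19; no integer root y with |y| ≤ 4.
  x = -2: f_y(-2, y) = 3*y**2 + 14*y + 16; vanishes at y ∈ {-2}. (-2, -2): f_x = 0, f = 0 — SINGULAR.
  x = -1: f_y(-1, y) = 3*y**2 + 12*y + 11; no integer root y with |y| ≤ 4.
  x = 0: f_y(0, y) = 3*y**2 + 10*y + 4; no integer root y with |y| ≤ 4.
  x = 1: f_y(1, y) = 3*y**2 + 8*y - 5; no integer root y with |y| ≤ 4.
  x = 2: f_y(2, y) = 3*y**2 + 6*y - 16; no integer root y with |y| ≤ 4.
  x = 3: f_y(3, y) = 3*y**2 + 4*y - 29; no integer root y with |y| ≤ 4.
  x = 4: f_y(4, y) = 3*y**2 + 2*y - 44; no integer root y with |y| ≤ 4.
Only singular point on the grid: (-2, -2).
Classify: substitute x = -2 + u, y = -2 + v and expand: f = -2*u**3 - u**2*v - u*v**2 + v**3 + v**2.
No constant or linear terms (consistent with a singular point). Quadratic part: v**2. Cubic part: -2*u**3 - u**2*v - u*v**2 + v**3.
The quadratic part v**2 is a perfect square, so there is a single (double) tangent line v = 0, i.e. y = -2. Restricting the cubic part to that line (v = 0) leaves -2*u**3 ≠ 0, so f is not divisible by v and the branch is v² ≈ 2*u**3 to lowest order — this is a cusp.
Classification: cusp.


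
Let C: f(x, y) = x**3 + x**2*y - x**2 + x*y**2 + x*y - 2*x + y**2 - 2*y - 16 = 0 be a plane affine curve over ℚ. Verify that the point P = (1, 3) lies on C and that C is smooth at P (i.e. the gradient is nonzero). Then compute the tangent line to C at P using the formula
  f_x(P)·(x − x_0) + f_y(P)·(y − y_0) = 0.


Tangent line at P: 17*x + 12*y - 53 = 0.

Step 1: f(1, 3) = 0, so P lies on C.
Step 2: partial derivatives
  f_x(x, y) = 3*x**2 + 2*x*y - 2*x + y**2 + y - 2, f_y(x, y) = x**2 + 2*x*y + x + 2*y - 2.
  f_x(P) = 17, f_y(P) = 12 (gradient nonzero, so P is smooth).
Step 3: tangent line at P: 17·(x − 1) + 12·(y − 3) = 0.
Expanding: 17*x + 12*y - 53 = 0.


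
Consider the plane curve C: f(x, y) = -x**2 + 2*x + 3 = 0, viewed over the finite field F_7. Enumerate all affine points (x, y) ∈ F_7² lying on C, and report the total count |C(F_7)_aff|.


Affine F_7-points: {(3, 0), (3, 1), (3, 2), (3, 3), (3, 4), (3, 5), (3, 6), (6, 0), (6, 1), (6, 2), (6, 3), (6, 4), (6, 5), (6, 6)}; count = 14.

For each of the 49 pairs (x, y) ∈ F_7², evaluate f(x, y) mod 7. Record the zeros.
  x = 0: [0↦3, 1↦3, 2↦3, 3↦3, 4↦3, 5↦3, 6↦3]  zeros at y ∈ ∅
  x = 1: [0↦4, 1↦4, 2↦4, 3↦4, 4↦4, 5↦4, 6↦4]  zeros at y ∈ ∅
  x = 2: [0↦3, 1↦3, 2↦3, 3↦3, 4↦3, 5↦3, 6↦3]  zeros at y ∈ ∅
  x = 3: [0↦0, 1↦0, 2↦0, 3↦0, 4↦0, 5↦0, 6↦0]  zeros at y ∈ {0, 1, 2, 3, 4, 5, 6}
  x = 4: [0↦2, 1↦2, 2↦2, 3↦2, 4↦2, 5↦2, 6↦2]  zeros at y ∈ ∅
  x = 5: [0↦2, 1↦2, 2↦2, 3↦2, 4↦2, 5↦2, 6↦2]  zeros at y ∈ ∅
  x = 6: [0↦0, 1↦0, 2↦0, 3↦0, 4↦0, 5↦0, 6↦0]  zeros at y ∈ {0, 1, 2, 3, 4, 5, 6}
Collecting zeros: affine points = {(3, 0), (3, 1), (3, 2), (3, 3), (3, 4), (3, 5), (3, 6), (6, 0), (6, 1), (6, 2), (6, 3), (6, 4), (6, 5), (6, 6)}.
Total count |C(F_7)_aff| = 14.


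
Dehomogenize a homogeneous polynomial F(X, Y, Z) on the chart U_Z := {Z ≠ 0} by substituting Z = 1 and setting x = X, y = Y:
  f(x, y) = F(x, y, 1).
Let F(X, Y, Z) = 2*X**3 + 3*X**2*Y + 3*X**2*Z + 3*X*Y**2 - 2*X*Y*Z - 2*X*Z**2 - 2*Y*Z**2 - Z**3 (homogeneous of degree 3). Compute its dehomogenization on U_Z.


f(x, y) = 2*x**3 + 3*x**2*y + 3*x**2 + 3*x*y**2 - 2*x*y - 2*x - 2*y - 1

On U_Z we set Z = 1. Each monomial c·X^i·Y^j·Z^k in F becomes c·x^i·y^j·1^k = c·x^i·y^j.
Substituting Z = 1: F(X, Y, 1) = 2*x**3 + 3*x**2*y + 3*x**2 + 3*x*y**2 - 2*x*y - 2*x - 2*y - 1.
Note: deg(f) ≤ deg(F) = 3; strict inequality happens when F is divisible by Z (lost terms).


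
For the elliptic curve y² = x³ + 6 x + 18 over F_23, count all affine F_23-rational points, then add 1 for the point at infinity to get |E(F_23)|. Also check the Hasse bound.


Affine points = {(0, 8), (0, 15), (1, 5), (1, 18), (5, 9), (5, 14), (7, 9), (7, 14), (8, 7), (8, 16), (11, 9), (11, 14), (12, 1), (12, 22), (13, 4), (13, 19), (16, 1), (16, 22), (18, 1), (18, 22)}; affine count = 20; |E(F_23)| = 21.

Discriminant check: Δ ∝ 4a³ + 27b² = 4·6³ + 27·18² = 4·216 + 27·324 ≡ 21 (mod 23). Nonzero ⇒ E is nonsingular.
For each x ∈ F_23, compute rhs = x³ + 6·x + 18 mod 23, then count y ∈ F_23 with y² ≡ rhs.
  x = 0: rhs = 18, matching y values: 8, 15 (2 points).
  x = 1: rhs = 2, matching y values: 5, 18 (2 points).
  x = 2: rhs = 15, matching y values: none (0 points).
  x = 3: rhs = 17, matching y values: none (0 points).
  x = 4: rhs = 14, matching y values: none (0 points).
  x = 5: rhs = 12, matching y values: 9, 14 (2 points).
  x = 6: rhs = 17, matching y values: none (0 points).
  x = 7: rhs = 12, matching y values: 9, 14 (2 points).
  x = 8: rhs = 3, matching y values: 7, 16 (2 points).
  x = 9: rhs = 19, matching y values: none (0 points).
  x = 10: rhs = 20, matching y values: none (0 points).
  x = 11: rhs = 12, matching y values: 9, 14 (2 points).
  x = 12: rhs = 1, matching y values: 1, 22 (2 points).
  x = 13: rhs = 16, matching y values: 4, 19 (2 points).
  x = 14: rhs = 17, matching y values: none (0 points).
  x = 15: rhs = 10, matching y values: none (0 points).
  x = 16: rhs = 1, matching y values: 1, 22 (2 points).
  x = 17: rhs = 19, matching y values: none (0 points).
  x = 18: rhs = 1, matching y values: 1, 22 (2 points).
  x = 19: rhs = 22, matching y values: none (0 points).
  x = 20: rhs = 19, matching y values: none (0 points).
  x = 21: rhs = 21, matching y values: none (0 points).
  x = 22: rhs = 11, matching y values: none (0 points).
Total affine count: 20.
Full point count |E(F_23)| = 20 + 1 = 21.
Hasse bound: |21 − (23+1)| = |-3| = 3 ≤ 2√23 ≈ 9.5917 ✓.


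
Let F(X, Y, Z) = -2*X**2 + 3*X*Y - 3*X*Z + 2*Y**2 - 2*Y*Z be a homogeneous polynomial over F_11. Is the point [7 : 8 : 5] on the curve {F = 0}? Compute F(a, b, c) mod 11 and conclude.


F(7,8,5) ≡ 2 (mod 11); P is NOT on the curve.

Evaluate F(7, 8, 5) term-by-term (mod 11).
  -2*X**2 ↦ -2·49·1·1 = -98
  3*X*Y ↦ 3·7·8·1 = 168
  -3*X*Z ↦ -3·7·1·5 = -105
  2*Y**2 ↦ 2·1·64·1 = 128
  -2*Y*Z ↦ -2·1·8·5 = -80
Sum: F(7, 8, 5) = (-98) + (168) + (-105) + (128) + (-80) = 13.
Reducing mod 11: 13 ≡ 2 (mod 11).
Since F(a, b, c) ≡ 2 ≠ 0 (mod 11), P does NOT lie on the curve.


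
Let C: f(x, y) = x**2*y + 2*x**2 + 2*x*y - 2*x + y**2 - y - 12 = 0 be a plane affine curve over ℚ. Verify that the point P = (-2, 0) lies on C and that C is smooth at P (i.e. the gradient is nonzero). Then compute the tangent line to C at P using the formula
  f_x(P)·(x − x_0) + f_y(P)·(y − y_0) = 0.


Tangent line at P: -10*x - y - 20 = 0.

Step 1: f(-2, 0) = 0, so P lies on C.
Step 2: partial derivatives
  f_x(x, y) = 2*x*y + 4*x + 2*y - 2, f_y(x, y) = x**2 + 2*x + 2*y - 1.
  f_x(P) = -10, f_y(P) = -1 (gradient nonzero, so P is smooth).
Step 3: tangent line at P: -10·(x − -2) + -1·(y − 0) = 0.
Expanding: -10*x - y - 20 = 0.


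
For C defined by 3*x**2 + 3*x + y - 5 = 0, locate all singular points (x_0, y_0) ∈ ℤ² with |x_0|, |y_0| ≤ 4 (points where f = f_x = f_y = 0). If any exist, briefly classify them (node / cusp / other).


No singular points in the scanned grid; C is smooth there.

Compute partial derivatives:
  f_x = 6*x + 3.
  f_y = 1.
f_y = 1 is a nonzero constant, so f_y never vanishes: no point (x, y) can satisfy f = f_x = f_y = 0. In particular no (x, y) ∈ {−4, ..., 4}² is singular; the curve is smooth.


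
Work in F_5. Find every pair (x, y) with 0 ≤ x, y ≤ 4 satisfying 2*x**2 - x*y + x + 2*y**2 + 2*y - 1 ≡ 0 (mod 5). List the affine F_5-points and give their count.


Affine F_5-points: {(1, 1), (3, 0), (3, 3), (4, 0), (4, 1)}; count = 5.

For each of the 25 pairs (x, y) ∈ F_5², evaluate f(x, y) mod 5. Record the zeros.
  x = 0: [0↦4, 1↦3, 2↦1, 3↦3, 4↦4]  zeros at y ∈ ∅
  x = 1: [0↦2, 1↦0, 2↦2, 3↦3, 4↦3]  zeros at y ∈ {1}
  x = 2: [0↦4, 1↦1, 2↦2, 3↦2, 4↦1]  zeros at y ∈ ∅
  x = 3: [0↦0, 1↦1, 2↦1, 3↦0, 4↦3]  zeros at y ∈ {0, 3}
  x = 4: [0↦0, 1↦0, 2↦4, 3↦2, 4↦4]  zeros at y ∈ {0, 1}
Collecting zeros: affine points = {(1, 1), (3, 0), (3, 3), (4, 0), (4, 1)}.
Total count |C(F_5)_aff| = 5.


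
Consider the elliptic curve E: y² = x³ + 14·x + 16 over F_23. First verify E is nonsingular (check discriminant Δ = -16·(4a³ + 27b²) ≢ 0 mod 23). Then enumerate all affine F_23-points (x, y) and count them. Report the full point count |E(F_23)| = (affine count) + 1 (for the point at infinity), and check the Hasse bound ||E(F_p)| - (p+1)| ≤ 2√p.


Affine points = {(0, 4), (0, 19), (1, 10), (1, 13), (2, 11), (2, 12), (3, 4), (3, 19), (5, 2), (5, 21), (10, 11), (10, 12), (11, 11), (11, 12), (12, 7), (12, 16), (13, 7), (13, 16), (14, 9), (14, 14), (15, 6), (15, 17), (16, 9), (16, 14), (20, 4), (20, 19), (21, 7), (21, 16), (22, 1), (22, 22)}; affine count = 30; |E(F_23)| = 31.

Discriminant check: Δ ∝ 4a³ + 27b² = 4·14³ + 27·16² = 4·2744 + 27·256 ≡ 17 (mod 23). Nonzero ⇒ E is nonsingular.
For each x ∈ F_23, compute rhs = x³ + 14·x + 16 mod 23, then count y ∈ F_23 with y² ≡ rhs.
  x = 0: rhs = 16, matching y values: 4, 19 (2 points).
  x = 1: rhs = 8, matching y values: 10, 13 (2 points).
  x = 2: rhs = 6, matching y values: 11, 12 (2 points).
  x = 3: rhs = 16, matching y values: 4, 19 (2 points).
  x = 4: rhs = 21, matching y values: none (0 points).
  x = 5: rhs = 4, matching y values: 2, 21 (2 points).
  x = 6: rhs = 17, matching y values: none (0 points).
  x = 7: rhs = 20, matching y values: none (0 points).
  x = 8: rhs = 19, matching y values: none (0 points).
  x = 9: rhs = 20, matching y values: none (0 points).
  x = 10: rhs = 6, matching y values: 11, 12 (2 points).
  x = 11: rhs = 6, matching y values: 11, 12 (2 points).
  x = 12: rhs = 3, matching y values: 7, 16 (2 points).
  x = 13: rhs = 3, matching y values: 7, 16 (2 points).
  x = 14: rhs = 12, matching y values: 9, 14 (2 points).
  x = 15: rhs = 13, matching y values: 6, 17 (2 points).
  x = 16: rhs = 12, matching y values: 9, 14 (2 points).
  x = 17: rhs = 15, matching y values: none (0 points).
  x = 18: rhs = 5, matching y values: none (0 points).
  x = 19: rhs = 11, matching y values: none (0 points).
  x = 20: rhs = 16, matching y values: 4, 19 (2 points).
  x = 21: rhs = 3, matching y values: 7, 16 (2 points).
  x = 22: rhs = 1, matching y values: 1, 22 (2 points).
Total affine count: 30.
Full point count |E(F_23)| = 30 + 1 = 31.
Hasse bound: |31 − (23+1)| = |7| = 7 ≤ 2√23 ≈ 9.5917 ✓.


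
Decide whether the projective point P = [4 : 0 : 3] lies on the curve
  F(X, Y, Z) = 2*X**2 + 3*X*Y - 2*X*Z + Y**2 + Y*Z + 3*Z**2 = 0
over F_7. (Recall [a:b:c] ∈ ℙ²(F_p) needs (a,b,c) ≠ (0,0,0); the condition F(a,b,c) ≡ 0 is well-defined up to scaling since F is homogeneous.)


F(4,0,3) ≡ 0 (mod 7); P is on the curve.

Evaluate F(4, 0, 3) term-by-term (mod 7).
  2*X**2 ↦ 2·16·1·1 = 32
  3*X*Y ↦ 3·4·0·1 = 0
  -2*X*Z ↦ -2·4·1·3 = -24
  Y**2 ↦ 1·1·0·1 = 0
  Y*Z ↦ 1·1·0·3 = 0
  3*Z**2 ↦ 3·1·1·9 = 27
Sum: F(4, 0, 3) = (32) + (0) + (-24) + (0) + (0) + (27) = 35.
Reducing mod 7: 35 ≡ 0 (mod 7).
Since F(a, b, c) ≡ 0 (mod 7), P lies on the curve.


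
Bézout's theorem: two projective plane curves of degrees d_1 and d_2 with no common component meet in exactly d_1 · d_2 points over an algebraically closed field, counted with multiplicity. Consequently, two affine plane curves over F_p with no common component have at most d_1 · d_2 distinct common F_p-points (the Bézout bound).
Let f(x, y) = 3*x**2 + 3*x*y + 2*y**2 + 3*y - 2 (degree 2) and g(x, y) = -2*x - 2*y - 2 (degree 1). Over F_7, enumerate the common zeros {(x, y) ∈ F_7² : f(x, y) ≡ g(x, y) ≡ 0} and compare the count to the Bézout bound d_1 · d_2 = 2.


Common zeros: {(4, 2)}; count = 1; Bézout bound = 2.

deg(f) = 2, deg(g) = 1, so Bézout bound = 2.
Scan x ∈ F_7. For each x, list the y ∈ F_7 with f(x, y) ≡ 0 and those with g(x, y) ≡ 0 (mod 7); the common zeros in that column are the intersection.
  x = 0: f ≡ 0 at y ∈ {4, 5}; g ≡ 0 at y ∈ {6}; common: ∅.
  x = 1: f ≡ 0 at y ∈ {2}; g ≡ 0 at y ∈ {5}; common: ∅.
  x = 2: f ≡ 0 at y ∈ {1, 5}; g ≡ 0 at y ∈ {4}; common: ∅.
  x = 3: f ≡ 0 at y ∈ {4}; g ≡ 0 at y ∈ {3}; common: ∅.
  x = 4: f ≡ 0 at y ∈ {1, 2}; g ≡ 0 at y ∈ {2}; common: {2}.
  x = 5: f ≡ 0 at y ∈ ∅; g ≡ 0 at y ∈ {1}; common: ∅.
  x = 6: f ≡ 0 at y ∈ ∅; g ≡ 0 at y ∈ {0}; common: ∅.
Collecting: common zeros = {(4, 2)}, so the count is 1.
Comparison with the Bézout bound: 1 ≤ 2 = deg(f)·deg(g), as expected for curves with no common component (the affine F_7-count falls short of the bound because intersections may lie at infinity, over extension fields, or carry multiplicity).


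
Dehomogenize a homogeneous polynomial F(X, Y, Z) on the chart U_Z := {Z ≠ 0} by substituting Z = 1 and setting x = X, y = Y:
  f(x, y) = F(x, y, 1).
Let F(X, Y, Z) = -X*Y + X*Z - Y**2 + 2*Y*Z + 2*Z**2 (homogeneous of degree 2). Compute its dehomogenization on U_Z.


f(x, y) = -x*y + x - y**2 + 2*y + 2

On U_Z we set Z = 1. Each monomial c·X^i·Y^j·Z^k in F becomes c·x^i·y^j·1^k = c·x^i·y^j.
Substituting Z = 1: F(X, Y, 1) = -x*y + x - y**2 + 2*y + 2.
Note: deg(f) ≤ deg(F) = 2; strict inequality happens when F is divisible by Z (lost terms).


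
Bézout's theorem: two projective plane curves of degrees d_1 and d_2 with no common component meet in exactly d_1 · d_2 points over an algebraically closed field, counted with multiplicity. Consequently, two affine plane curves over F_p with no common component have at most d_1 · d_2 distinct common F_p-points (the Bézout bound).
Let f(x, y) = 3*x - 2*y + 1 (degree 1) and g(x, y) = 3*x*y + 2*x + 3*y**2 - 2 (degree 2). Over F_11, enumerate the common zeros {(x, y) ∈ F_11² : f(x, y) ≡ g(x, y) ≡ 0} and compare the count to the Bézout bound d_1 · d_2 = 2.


Common zeros: ∅; count = 0; Bézout bound = 2.

deg(f) = 1, deg(g) = 2, so Bézout bound = 2.
Scan x ∈ F_11. For each x, list the y ∈ F_11 with f(x, y) ≡ 0 and those with g(x, y) ≡ 0 (mod 11); the common zeros in that column are the intersection.
  x = 0: f ≡ 0 at y ∈ {6}; g ≡ 0 at y ∈ ∅; common: ∅.
  x = 1: f ≡ 0 at y ∈ {2}; g ≡ 0 at y ∈ {0, 10}; common: ∅.
  x = 2: f ≡ 0 at y ∈ {9}; g ≡ 0 at y ∈ {1, 8}; common: ∅.
  x = 3: f ≡ 0 at y ∈ {5}; g ≡ 0 at y ∈ {4}; common: ∅.
  x = 4: f ≡ 0 at y ∈ {1}; g ≡ 0 at y ∈ ∅; common: ∅.
  x = 5: f ≡ 0 at y ∈ {8}; g ≡ 0 at y ∈ ∅; common: ∅.
  x = 6: f ≡ 0 at y ∈ {4}; g ≡ 0 at y ∈ ∅; common: ∅.
  x = 7: f ≡ 0 at y ∈ {0}; g ≡ 0 at y ∈ {2}; common: ∅.
  x = 8: f ≡ 0 at y ∈ {7}; g ≡ 0 at y ∈ {5, 9}; common: ∅.
  x = 9: f ≡ 0 at y ∈ {3}; g ≡ 0 at y ∈ {6, 7}; common: ∅.
  x = 10: f ≡ 0 at y ∈ {10}; g ≡ 0 at y ∈ ∅; common: ∅.
Collecting: common zeros = ∅, so the count is 0.
Comparison with the Bézout bound: 0 ≤ 2 = deg(f)·deg(g), as expected for curves with no common component (the affine F_11-count falls short of the bound because intersections may lie at infinity, over extension fields, or carry multiplicity).


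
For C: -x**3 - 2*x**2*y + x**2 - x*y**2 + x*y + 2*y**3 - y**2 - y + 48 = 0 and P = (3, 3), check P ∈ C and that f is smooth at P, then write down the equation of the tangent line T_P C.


Tangent line at P: -63*x + 14*y + 147 = 0.

Step 1: f(3, 3) = 0, so P lies on C.
Step 2: partial derivatives
  f_x(x, y) = -3*x**2 - 4*x*y + 2*x - y**2 + y, f_y(x, y) = -2*x**2 - 2*x*y + x + 6*y**2 - 2*y - 1.
  f_x(P) = -63, f_y(P) = 14 (gradient nonzero, so P is smooth).
Step 3: tangent line at P: -63·(x − 3) + 14·(y − 3) = 0.
Expanding: -63*x + 14*y + 147 = 0.


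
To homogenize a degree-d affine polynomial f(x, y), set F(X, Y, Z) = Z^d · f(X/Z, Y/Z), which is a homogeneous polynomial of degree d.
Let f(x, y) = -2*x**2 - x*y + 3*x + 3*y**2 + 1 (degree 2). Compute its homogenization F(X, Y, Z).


F(X, Y, Z) = -2*X**2 - X*Y + 3*X*Z + 3*Y**2 + Z**2

deg(f) = 2.
Substitute x = X/Z, y = Y/Z into f, then multiply by Z^2.
  monomial -2·x^2·y^0 ↦ -2·X^2·Y^0·Z^0.
  monomial -1·x^1·y^1 ↦ -1·X^1·Y^1·Z^0.
  monomial 3·x^1·y^0 ↦ 3·X^1·Y^0·Z^1.
  monomial 3·x^0·y^2 ↦ 3·X^0·Y^2·Z^0.
  monomial 1·x^0·y^0 ↦ 1·X^0·Y^0·Z^2.
Collecting: F(X, Y, Z) = -2*X**2 - X*Y + 3*X*Z + 3*Y**2 + Z**2.
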